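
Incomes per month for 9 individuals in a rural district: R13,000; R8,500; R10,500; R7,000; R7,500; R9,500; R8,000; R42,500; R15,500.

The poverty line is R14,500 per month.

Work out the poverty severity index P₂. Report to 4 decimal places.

Below the line: R7,000, R7,500, R8,000, R8,500, R9,500, R10,500, R13,000 (q = 7 of N = 9).
Relative gaps: (14500−7000)/14500 = 0.5172; (14500−7500)/14500 = 0.4828; (14500−8000)/14500 = 0.4483; (14500−8500)/14500 = 0.4138; (14500−9500)/14500 = 0.3448; (14500−10500)/14500 = 0.2759; (14500−13000)/14500 = 0.1034.
Squared: 0.2675; 0.2331; 0.2010; 0.1712; 0.1189; 0.0761; 0.0107.
Sum = 1.078478; P₂ = 1.078478 / 9 = 0.1198.

0.1198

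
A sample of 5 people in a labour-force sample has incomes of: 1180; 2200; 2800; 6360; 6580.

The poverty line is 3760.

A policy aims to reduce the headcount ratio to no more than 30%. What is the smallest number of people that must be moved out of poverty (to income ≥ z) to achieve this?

2

Currently q = 3 of N = 5 are below the line (H = 0.600).
A headcount ratio of at most 30% allows at most ⌊0.30 × 5⌋ = 1 poor people.
So at least 3 − 1 = 2 must be lifted.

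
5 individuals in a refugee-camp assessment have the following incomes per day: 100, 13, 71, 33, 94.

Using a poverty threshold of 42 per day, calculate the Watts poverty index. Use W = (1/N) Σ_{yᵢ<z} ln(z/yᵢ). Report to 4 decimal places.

0.2828

Poor units: 13, 33 (q = 2 of N = 5).
ln(z/y) terms: ln(42/13) = 1.1727; ln(42/33) = 0.2412.
W = 1.413882 / 5 = 0.2828.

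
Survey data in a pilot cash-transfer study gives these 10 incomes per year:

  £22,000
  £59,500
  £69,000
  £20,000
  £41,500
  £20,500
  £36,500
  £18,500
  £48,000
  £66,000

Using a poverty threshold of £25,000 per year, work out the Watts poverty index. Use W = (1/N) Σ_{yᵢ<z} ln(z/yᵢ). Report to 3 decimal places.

Poor units: £18,500, £20,000, £20,500, £22,000 (q = 4 of N = 10).
ln(z/y) terms: ln(25000/18500) = 0.3011; ln(25000/20000) = 0.2231; ln(25000/20500) = 0.1985; ln(25000/22000) = 0.1278.
W = 0.850533 / 10 = 0.085.

0.085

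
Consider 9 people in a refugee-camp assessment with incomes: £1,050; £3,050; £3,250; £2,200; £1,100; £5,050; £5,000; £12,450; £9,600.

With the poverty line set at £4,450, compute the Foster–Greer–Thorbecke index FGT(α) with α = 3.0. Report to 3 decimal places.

0.117

Incomes under z: £1,050, £1,100, £2,200, £3,050, £3,250 (q = 5 of N = 9).
Gap ratios (z−y)/z: (4450−1050)/4450 = 0.7640; (4450−1100)/4450 = 0.7528; (4450−2200)/4450 = 0.5056; (4450−3050)/4450 = 0.3146; (4450−3250)/4450 = 0.2697.
Raised to α = 3.0: 0.44602; 0.42663; 0.12926; 0.03114; 0.01961.
Sum = 1.052665; FGT(3.0) = 1.052665 / 9 = 0.117.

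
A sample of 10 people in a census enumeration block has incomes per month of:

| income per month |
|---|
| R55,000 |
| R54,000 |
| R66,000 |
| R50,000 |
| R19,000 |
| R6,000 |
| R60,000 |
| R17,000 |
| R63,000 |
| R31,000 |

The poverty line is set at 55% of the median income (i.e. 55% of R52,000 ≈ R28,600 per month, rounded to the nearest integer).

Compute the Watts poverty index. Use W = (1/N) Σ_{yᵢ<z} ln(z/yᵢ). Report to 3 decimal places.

Incomes under z: R6,000, R17,000, R19,000 (q = 3 of N = 10).
Log shortfalls: ln(28600/6000) = 1.5616; ln(28600/17000) = 0.5202; ln(28600/19000) = 0.4090.
W = 2.490808 / 10 = 0.249.

0.249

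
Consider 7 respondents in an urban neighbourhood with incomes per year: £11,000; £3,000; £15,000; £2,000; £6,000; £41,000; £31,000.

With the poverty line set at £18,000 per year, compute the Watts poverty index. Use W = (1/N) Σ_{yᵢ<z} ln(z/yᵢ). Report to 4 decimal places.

Incomes under z: £2,000, £3,000, £6,000, £11,000, £15,000 (q = 5 of N = 7).
Log shortfalls: ln(18000/2000) = 2.1972; ln(18000/3000) = 1.7918; ln(18000/6000) = 1.0986; ln(18000/11000) = 0.4925; ln(18000/15000) = 0.1823.
W = 5.762394 / 7 = 0.8232.

0.8232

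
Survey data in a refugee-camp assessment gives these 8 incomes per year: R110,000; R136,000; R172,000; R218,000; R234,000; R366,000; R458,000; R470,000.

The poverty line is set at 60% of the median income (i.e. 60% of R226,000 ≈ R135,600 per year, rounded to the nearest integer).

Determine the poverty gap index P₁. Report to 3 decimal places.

Below z: R110,000 (q = 1 of N = 8).
Shortfall ratios: (135600−110000)/135600 = 0.1888.
Σ = 0.188791. Dividing by the full population N = 8 gives P₁ = 0.024.

0.024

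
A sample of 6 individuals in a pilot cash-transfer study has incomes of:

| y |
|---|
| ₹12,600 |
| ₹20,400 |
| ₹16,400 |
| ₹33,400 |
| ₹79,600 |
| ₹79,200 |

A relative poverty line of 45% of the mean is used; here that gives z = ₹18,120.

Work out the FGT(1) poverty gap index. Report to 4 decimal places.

Below z: ₹12,600, ₹16,400 (q = 2 of N = 6).
Gap ratios (z−y)/z: (18120−12600)/18120 = 0.3046; (18120−16400)/18120 = 0.0949.
Σ = 0.399558. Dividing by the full population N = 6 gives P₁ = 0.0666.

0.0666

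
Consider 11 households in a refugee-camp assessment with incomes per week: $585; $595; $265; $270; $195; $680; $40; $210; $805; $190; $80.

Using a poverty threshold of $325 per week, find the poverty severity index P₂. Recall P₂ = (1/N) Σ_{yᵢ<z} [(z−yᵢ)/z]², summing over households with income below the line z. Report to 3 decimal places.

0.169

Incomes under z: $40, $80, $190, $195, $210, $265, $270 (q = 7 of N = 11).
Shortfall ratios: (325−40)/325 = 0.8769; (325−80)/325 = 0.7538; (325−190)/325 = 0.4154; (325−195)/325 = 0.4000; (325−210)/325 = 0.3538; (325−265)/325 = 0.1846; (325−270)/325 = 0.1692.
Squared: 0.7690; 0.5683; 0.1725; 0.1600; 0.1252; 0.0341; 0.0286.
Sum = 1.857751; P₂ = 1.857751 / 11 = 0.169.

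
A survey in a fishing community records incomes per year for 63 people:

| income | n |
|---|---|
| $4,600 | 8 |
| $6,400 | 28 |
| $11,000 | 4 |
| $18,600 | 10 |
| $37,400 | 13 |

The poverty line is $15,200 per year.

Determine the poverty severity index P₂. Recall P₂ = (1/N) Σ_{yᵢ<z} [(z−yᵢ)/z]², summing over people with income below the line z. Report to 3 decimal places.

Incomes under z: 8×$4,600, 28×$6,400, 4×$11,000 (q = 40 of N = 63).
Gap ratios (z−y)/z: (15200−4600)/15200 = 0.6974 (×8); (15200−6400)/15200 = 0.5789 (×28); (15200−11000)/15200 = 0.2763 (×4).
Squared: 0.4863 (×8); 0.3352 (×28); 0.0764 (×4).
Sum = 13.581025; P₂ = 13.581025 / 63 = 0.216.

0.216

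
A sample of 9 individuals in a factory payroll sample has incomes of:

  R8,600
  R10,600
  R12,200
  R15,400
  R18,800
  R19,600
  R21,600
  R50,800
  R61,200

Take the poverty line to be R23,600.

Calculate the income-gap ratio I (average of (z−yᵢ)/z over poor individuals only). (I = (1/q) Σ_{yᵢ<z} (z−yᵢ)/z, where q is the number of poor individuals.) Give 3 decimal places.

Incomes under z: R8,600, R10,600, R12,200, R15,400, R18,800, R19,600, R21,600 (q = 7 of N = 9).
Relative gaps: 0.6356, 0.5508, 0.4831, 0.3475, 0.2034, 0.1695, 0.0847; sum = 2.474576.
I averages over the q = 7 poor units only: 2.474576 / 7 = 0.354.

0.354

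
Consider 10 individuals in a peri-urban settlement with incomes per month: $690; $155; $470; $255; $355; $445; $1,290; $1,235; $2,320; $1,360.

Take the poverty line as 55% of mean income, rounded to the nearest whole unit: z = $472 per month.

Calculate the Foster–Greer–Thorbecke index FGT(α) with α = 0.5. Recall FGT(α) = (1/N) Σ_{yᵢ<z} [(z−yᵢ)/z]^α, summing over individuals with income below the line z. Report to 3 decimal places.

Incomes under z: $155, $255, $355, $445, $470 (q = 5 of N = 10).
Shortfall ratios: (472−155)/472 = 0.6716; (472−255)/472 = 0.4597; (472−355)/472 = 0.2479; (472−445)/472 = 0.0572; (472−470)/472 = 0.0042.
Raised to α = 0.5: 0.81952; 0.67805; 0.49788; 0.23917; 0.06509.
Sum = 2.299707; FGT(0.5) = 2.299707 / 10 = 0.230.

0.230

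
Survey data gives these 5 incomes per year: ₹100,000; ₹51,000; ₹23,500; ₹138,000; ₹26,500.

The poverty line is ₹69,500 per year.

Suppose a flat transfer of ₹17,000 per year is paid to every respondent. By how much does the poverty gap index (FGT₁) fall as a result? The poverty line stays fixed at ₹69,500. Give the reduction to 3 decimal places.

0.147

Before: below the line — ₹23,500, ₹26,500, ₹51,000; poverty gap index (FGT₁) = 0.30935.
After the ₹17,000 transfer: below the line — ₹40,500, ₹43,500, ₹68,000; poverty gap index (FGT₁) = 0.16259.
Reduction = 0.30935 − 0.16259 = 0.147.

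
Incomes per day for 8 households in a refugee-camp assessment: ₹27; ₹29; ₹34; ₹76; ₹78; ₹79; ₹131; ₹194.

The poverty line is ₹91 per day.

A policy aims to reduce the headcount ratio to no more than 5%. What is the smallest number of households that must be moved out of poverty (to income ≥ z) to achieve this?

Currently q = 6 of N = 8 are below the line (H = 0.750).
A headcount ratio of at most 5% allows at most ⌊0.05 × 8⌋ = 0 poor households.
So at least 6 − 0 = 6 must be lifted.

6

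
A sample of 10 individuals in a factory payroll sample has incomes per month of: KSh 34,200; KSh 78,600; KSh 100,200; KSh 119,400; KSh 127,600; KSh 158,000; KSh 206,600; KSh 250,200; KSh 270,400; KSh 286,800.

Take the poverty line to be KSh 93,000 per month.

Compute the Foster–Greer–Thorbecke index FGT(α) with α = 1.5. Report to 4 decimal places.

0.0564

Below the line: KSh 34,200, KSh 78,600 (q = 2 of N = 10).
Relative gaps: (93000−34200)/93000 = 0.6323; (93000−78600)/93000 = 0.1548.
Raised to α = 1.5: 0.50274; 0.06093.
Sum = 0.563666; FGT(1.5) = 0.563666 / 10 = 0.0564.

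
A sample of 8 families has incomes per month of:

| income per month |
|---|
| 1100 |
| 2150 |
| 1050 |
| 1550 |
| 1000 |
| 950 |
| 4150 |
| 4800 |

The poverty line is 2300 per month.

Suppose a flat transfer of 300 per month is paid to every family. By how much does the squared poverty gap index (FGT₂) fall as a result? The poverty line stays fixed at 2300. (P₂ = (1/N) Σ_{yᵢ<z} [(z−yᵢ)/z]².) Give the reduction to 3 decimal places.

Before: below the line — 950, 1000, 1050, 1100, 1550, 2150; squared poverty gap index (FGT₂) = 0.16777.
After the 300 transfer: below the line — 1250, 1300, 1350, 1400, 1850; squared poverty gap index (FGT₂) = 0.09493.
Reduction = 0.16777 − 0.09493 = 0.073.

0.073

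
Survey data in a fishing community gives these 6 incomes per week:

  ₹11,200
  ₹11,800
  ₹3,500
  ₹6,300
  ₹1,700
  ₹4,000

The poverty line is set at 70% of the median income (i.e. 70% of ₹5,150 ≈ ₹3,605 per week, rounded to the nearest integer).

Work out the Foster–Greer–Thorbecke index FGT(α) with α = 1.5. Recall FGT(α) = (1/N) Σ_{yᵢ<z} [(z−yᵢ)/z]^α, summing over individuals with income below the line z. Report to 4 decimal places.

Below the line: ₹1,700, ₹3,500 (q = 2 of N = 6).
Relative gaps: (3605−1700)/3605 = 0.5284; (3605−3500)/3605 = 0.0291.
Raised to α = 1.5: 0.38414; 0.00497.
Sum = 0.389106; FGT(1.5) = 0.389106 / 6 = 0.0649.

0.0649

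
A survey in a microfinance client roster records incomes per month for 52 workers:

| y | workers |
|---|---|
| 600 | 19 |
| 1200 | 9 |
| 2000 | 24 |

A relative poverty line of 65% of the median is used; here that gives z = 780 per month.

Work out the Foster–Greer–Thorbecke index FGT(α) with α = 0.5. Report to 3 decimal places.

Below the line: 19×600 (q = 19 of N = 52).
Shortfall ratios: (780−600)/780 = 0.2308 (×19).
Raised to α = 0.5: 0.48038 (×19).
Sum = 9.127305; FGT(0.5) = 9.127305 / 52 = 0.176.

0.176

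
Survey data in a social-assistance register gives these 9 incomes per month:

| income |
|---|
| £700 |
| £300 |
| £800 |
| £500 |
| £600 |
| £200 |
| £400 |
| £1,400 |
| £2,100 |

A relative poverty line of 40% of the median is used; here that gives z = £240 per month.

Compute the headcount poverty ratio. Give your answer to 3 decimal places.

0.111

1 of the 9 respondents have income below £240.
H = 1/9 = 0.111.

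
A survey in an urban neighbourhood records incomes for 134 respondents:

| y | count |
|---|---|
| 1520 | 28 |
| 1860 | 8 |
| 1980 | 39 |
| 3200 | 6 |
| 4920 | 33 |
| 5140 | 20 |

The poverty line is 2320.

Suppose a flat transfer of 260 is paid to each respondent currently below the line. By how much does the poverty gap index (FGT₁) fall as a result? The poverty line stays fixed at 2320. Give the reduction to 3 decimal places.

0.063

Before: below the line — 28×1520, 8×1860, 39×1980; poverty gap index (FGT₁) = 0.12654.
After the 260 transfer: below the line — 28×1780, 8×2120, 39×2240; poverty gap index (FGT₁) = 0.06382.
Reduction = 0.12654 − 0.06382 = 0.063.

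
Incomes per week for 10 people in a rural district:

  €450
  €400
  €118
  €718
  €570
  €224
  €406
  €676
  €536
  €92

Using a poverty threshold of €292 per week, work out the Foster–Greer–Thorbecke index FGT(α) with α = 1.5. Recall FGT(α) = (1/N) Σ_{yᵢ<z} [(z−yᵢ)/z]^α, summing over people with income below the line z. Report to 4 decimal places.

Below the line: €92, €118, €224 (q = 3 of N = 10).
Gap ratios (z−y)/z: (292−92)/292 = 0.6849; (292−118)/292 = 0.5959; (292−224)/292 = 0.2329.
Raised to α = 1.5: 0.56685; 0.45999; 0.11238.
Sum = 1.139225; FGT(1.5) = 1.139225 / 10 = 0.1139.

0.1139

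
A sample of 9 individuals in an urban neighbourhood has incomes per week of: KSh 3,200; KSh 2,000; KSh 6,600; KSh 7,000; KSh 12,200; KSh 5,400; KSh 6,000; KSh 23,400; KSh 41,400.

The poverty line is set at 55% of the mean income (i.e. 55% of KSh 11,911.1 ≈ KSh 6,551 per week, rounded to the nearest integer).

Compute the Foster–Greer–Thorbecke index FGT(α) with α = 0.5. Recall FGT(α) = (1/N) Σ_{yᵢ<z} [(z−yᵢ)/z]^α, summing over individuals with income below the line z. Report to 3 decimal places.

Below z: KSh 2,000, KSh 3,200, KSh 5,400, KSh 6,000 (q = 4 of N = 9).
Normalized shortfalls: (6551−2000)/6551 = 0.6947; (6551−3200)/6551 = 0.5115; (6551−5400)/6551 = 0.1757; (6551−6000)/6551 = 0.0841.
Raised to α = 0.5: 0.83349; 0.71521; 0.41916; 0.29002.
Sum = 2.257878; FGT(0.5) = 2.257878 / 9 = 0.251.

0.251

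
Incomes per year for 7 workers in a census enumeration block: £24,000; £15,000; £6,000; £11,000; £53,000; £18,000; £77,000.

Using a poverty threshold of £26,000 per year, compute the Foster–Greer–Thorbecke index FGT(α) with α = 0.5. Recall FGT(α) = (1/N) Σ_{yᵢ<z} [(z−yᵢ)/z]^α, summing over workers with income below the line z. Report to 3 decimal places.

Below z: £6,000, £11,000, £15,000, £18,000, £24,000 (q = 5 of N = 7).
Gap ratios (z−y)/z: (26000−6000)/26000 = 0.7692; (26000−11000)/26000 = 0.5769; (26000−15000)/26000 = 0.4231; (26000−18000)/26000 = 0.3077; (26000−24000)/26000 = 0.0769.
Raised to α = 0.5: 0.87706; 0.75955; 0.65044; 0.55470; 0.27735.
Sum = 3.119106; FGT(0.5) = 3.119106 / 7 = 0.446.

0.446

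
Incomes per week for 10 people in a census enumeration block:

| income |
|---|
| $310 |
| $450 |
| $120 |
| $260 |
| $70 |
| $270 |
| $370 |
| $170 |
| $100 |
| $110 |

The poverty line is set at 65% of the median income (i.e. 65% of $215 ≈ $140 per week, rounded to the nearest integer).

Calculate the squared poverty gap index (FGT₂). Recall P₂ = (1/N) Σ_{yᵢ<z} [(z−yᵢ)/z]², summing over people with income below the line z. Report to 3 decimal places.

0.040

Poor units: $70, $100, $110, $120 (q = 4 of N = 10).
Normalized shortfalls: (140−70)/140 = 0.5000; (140−100)/140 = 0.2857; (140−110)/140 = 0.2143; (140−120)/140 = 0.1429.
Squared: 0.2500; 0.0816; 0.0459; 0.0204.
Sum = 0.397959; P₂ = 0.397959 / 10 = 0.040.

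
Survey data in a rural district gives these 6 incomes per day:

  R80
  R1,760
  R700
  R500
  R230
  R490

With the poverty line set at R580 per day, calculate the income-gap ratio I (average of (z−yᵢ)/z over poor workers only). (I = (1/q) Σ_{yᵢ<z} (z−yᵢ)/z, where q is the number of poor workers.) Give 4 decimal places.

0.4397

Below z: R80, R230, R490, R500 (q = 4 of N = 6).
Relative gaps: 0.8621, 0.6034, 0.1552, 0.1379; sum = 1.758621.
The income-gap ratio divides by q (the poor only): 1.758621 / 4 = 0.4397.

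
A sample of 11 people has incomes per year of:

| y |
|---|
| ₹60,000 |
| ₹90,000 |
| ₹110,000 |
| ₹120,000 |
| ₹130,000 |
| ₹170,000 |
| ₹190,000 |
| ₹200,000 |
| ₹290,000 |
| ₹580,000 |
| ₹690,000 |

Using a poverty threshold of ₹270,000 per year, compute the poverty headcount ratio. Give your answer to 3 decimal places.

0.727

8 of the 11 people have income below ₹270,000.
H = 8/11 = 0.727.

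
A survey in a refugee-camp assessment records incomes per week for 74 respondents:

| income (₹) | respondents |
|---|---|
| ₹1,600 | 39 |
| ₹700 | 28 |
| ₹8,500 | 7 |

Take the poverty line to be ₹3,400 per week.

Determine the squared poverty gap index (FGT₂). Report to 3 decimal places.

Below z: 28×₹700, 39×₹1,600 (q = 67 of N = 74).
Relative gaps: (3400−700)/3400 = 0.7941 (×28); (3400−1600)/3400 = 0.5294 (×39).
Squared: 0.6306 (×28); 0.2803 (×39).
Sum = 28.588235; P₂ = 28.588235 / 74 = 0.386.

0.386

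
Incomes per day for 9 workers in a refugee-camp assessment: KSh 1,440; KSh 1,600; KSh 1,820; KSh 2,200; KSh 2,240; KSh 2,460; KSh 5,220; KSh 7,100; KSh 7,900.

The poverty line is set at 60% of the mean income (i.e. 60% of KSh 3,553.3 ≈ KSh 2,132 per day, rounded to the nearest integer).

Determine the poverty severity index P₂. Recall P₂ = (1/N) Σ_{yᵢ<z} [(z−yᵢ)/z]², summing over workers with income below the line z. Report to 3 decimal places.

Below z: KSh 1,440, KSh 1,600, KSh 1,820 (q = 3 of N = 9).
Normalized shortfalls: (2132−1440)/2132 = 0.3246; (2132−1600)/2132 = 0.2495; (2132−1820)/2132 = 0.1463.
Squared: 0.1054; 0.0623; 0.0214.
Sum = 0.189032; P₂ = 0.189032 / 9 = 0.021.

0.021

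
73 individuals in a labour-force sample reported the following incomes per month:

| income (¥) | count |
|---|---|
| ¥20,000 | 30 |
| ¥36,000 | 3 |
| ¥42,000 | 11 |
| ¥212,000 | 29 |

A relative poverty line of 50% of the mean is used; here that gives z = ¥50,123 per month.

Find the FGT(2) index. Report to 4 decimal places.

0.1556

Below z: 30×¥20,000, 3×¥36,000, 11×¥42,000 (q = 44 of N = 73).
Normalized shortfalls: (50123−20000)/50123 = 0.6010 (×30); (50123−36000)/50123 = 0.2818 (×3); (50123−42000)/50123 = 0.1621 (×11).
Squared: 0.3612 (×30); 0.0794 (×3); 0.0263 (×11).
Sum = 11.362446; P₂ = 11.362446 / 73 = 0.1556.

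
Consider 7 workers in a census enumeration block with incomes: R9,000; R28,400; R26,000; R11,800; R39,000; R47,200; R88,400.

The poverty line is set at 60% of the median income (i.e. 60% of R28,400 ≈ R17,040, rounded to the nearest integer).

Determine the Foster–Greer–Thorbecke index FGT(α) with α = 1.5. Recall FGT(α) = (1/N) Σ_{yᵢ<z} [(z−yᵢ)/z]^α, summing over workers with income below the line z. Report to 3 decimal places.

0.071

Incomes under z: R9,000, R11,800 (q = 2 of N = 7).
Normalized shortfalls: (17040−9000)/17040 = 0.4718; (17040−11800)/17040 = 0.3075.
Raised to α = 1.5: 0.32410; 0.17053.
Sum = 0.494627; FGT(1.5) = 0.494627 / 7 = 0.071.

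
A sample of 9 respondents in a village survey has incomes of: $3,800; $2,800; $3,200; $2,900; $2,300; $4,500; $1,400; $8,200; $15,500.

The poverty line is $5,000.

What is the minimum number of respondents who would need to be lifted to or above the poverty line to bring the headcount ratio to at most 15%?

Currently q = 7 of N = 9 are below the line (H = 0.778).
A headcount ratio of at most 15% allows at most ⌊0.15 × 9⌋ = 1 poor respondents.
So at least 7 − 1 = 6 must be lifted.

6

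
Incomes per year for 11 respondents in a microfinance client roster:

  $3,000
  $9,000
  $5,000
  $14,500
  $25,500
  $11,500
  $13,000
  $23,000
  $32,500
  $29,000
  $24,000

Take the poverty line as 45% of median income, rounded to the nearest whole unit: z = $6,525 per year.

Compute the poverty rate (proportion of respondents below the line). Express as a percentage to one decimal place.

18.2%

2 of the 11 respondents have income below $6,525.
H = 2/11 = 18.2%.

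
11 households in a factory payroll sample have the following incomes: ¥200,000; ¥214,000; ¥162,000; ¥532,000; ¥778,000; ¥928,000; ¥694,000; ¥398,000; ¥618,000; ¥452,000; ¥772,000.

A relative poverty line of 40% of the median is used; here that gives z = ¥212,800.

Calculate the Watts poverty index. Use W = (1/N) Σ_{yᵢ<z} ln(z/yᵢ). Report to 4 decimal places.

Incomes under z: ¥162,000, ¥200,000 (q = 2 of N = 11).
ln(z/y) terms: ln(212800/162000) = 0.2728; ln(212800/200000) = 0.0620.
W = 0.334792 / 11 = 0.0304.

0.0304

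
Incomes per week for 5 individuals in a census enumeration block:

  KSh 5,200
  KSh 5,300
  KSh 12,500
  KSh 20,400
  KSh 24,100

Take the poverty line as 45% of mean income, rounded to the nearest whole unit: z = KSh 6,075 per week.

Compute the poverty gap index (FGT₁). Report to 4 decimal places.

Below the line: KSh 5,200, KSh 5,300 (q = 2 of N = 5).
Gap ratios (z−y)/z: (6075−5200)/6075 = 0.1440; (6075−5300)/6075 = 0.1276.
Sum of shortfalls = 0.271605; P₁ averages over all N: 0.271605 / 5 = 0.0543.

0.0543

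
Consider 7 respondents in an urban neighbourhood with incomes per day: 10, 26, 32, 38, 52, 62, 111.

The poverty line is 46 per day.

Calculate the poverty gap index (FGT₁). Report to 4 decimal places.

0.2422

Poor units: 10, 26, 32, 38 (q = 4 of N = 7).
Relative gaps: (46−10)/46 = 0.7826; (46−26)/46 = 0.4348; (46−32)/46 = 0.3043; (46−38)/46 = 0.1739.
Sum of shortfalls = 1.695652; P₁ averages over all N: 1.695652 / 7 = 0.2422.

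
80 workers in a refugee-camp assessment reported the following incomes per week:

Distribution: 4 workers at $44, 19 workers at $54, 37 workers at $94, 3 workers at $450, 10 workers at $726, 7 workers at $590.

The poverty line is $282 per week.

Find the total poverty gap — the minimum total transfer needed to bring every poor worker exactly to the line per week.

$12,240

Below z: 4×$44, 19×$54, 37×$94 (q = 60 of N = 80).
Individual gaps: 4×(282−44) = 952; 19×(282−54) = 4332; 37×(282−94) = 6956.
Aggregate gap = $12,240.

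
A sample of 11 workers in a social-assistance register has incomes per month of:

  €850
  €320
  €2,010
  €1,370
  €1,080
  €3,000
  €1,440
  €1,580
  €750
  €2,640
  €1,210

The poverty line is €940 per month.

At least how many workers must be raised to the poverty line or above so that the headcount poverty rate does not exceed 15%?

Currently q = 3 of N = 11 are below the line (H = 0.273).
A headcount ratio of at most 15% allows at most ⌊0.15 × 11⌋ = 1 poor workers.
So at least 3 − 1 = 2 must be lifted.

2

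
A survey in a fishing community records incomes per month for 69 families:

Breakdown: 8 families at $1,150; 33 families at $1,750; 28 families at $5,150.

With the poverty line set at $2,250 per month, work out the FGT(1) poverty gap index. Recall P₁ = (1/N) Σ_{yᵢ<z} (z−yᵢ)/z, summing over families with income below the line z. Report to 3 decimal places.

0.163

Poor units: 8×$1,150, 33×$1,750 (q = 41 of N = 69).
Shortfall ratios: (2250−1150)/2250 = 0.4889 (×8); (2250−1750)/2250 = 0.2222 (×33).
Σ = 11.244444. Dividing by the full population N = 69 gives P₁ = 0.163.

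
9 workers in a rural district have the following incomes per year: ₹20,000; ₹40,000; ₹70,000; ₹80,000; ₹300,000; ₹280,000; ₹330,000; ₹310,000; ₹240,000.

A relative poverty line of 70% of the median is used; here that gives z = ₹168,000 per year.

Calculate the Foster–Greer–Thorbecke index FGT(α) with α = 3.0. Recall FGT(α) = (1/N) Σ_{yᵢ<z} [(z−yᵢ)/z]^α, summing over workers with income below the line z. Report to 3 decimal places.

0.163

Incomes under z: ₹20,000, ₹40,000, ₹70,000, ₹80,000 (q = 4 of N = 9).
Shortfall ratios: (168000−20000)/168000 = 0.8810; (168000−40000)/168000 = 0.7619; (168000−70000)/168000 = 0.5833; (168000−80000)/168000 = 0.5238.
Raised to α = 3.0: 0.68369; 0.44228; 0.19850; 0.14372.
Sum = 1.468188; FGT(3.0) = 1.468188 / 9 = 0.163.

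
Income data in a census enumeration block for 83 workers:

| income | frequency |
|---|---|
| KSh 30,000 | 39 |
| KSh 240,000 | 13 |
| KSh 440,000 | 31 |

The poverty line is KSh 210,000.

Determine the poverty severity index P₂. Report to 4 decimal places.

0.3452

Below the line: 39×KSh 30,000 (q = 39 of N = 83).
Normalized shortfalls: (210000−30000)/210000 = 0.8571 (×39).
Squared: 0.7347 (×39).
Sum = 28.653061; P₂ = 28.653061 / 83 = 0.3452.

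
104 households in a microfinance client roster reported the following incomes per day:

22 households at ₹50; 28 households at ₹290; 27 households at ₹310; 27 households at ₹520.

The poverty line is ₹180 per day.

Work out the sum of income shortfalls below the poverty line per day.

Below the line: 22×₹50 (q = 22 of N = 104).
Individual gaps: 22×(180−50) = 2860.
Aggregate gap = ₹2,860.

₹2,860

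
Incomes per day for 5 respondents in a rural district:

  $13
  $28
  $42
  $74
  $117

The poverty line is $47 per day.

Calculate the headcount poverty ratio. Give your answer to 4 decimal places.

0.6000

3 of the 5 respondents have income below $47.
H = 3/5 = 0.6000.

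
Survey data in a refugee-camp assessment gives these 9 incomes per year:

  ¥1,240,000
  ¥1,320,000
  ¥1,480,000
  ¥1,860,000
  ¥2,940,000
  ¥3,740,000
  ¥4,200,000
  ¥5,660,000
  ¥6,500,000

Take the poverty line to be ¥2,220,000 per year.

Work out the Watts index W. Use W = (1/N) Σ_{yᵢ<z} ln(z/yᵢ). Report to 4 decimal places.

0.1872

Incomes under z: ¥1,240,000, ¥1,320,000, ¥1,480,000, ¥1,860,000 (q = 4 of N = 9).
Log shortfalls: ln(2220000/1240000) = 0.5824; ln(2220000/1320000) = 0.5199; ln(2220000/1480000) = 0.4055; ln(2220000/1860000) = 0.1769.
W = 1.684667 / 9 = 0.1872.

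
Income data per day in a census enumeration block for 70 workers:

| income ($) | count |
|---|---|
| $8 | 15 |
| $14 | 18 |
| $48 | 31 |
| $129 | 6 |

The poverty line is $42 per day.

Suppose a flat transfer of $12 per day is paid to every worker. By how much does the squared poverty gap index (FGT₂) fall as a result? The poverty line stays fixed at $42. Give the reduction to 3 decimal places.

0.159

Before: below the line — 15×$8, 18×$14; squared poverty gap index (FGT₂) = 0.25471.
After the $12 transfer: below the line — 15×$20, 18×$26; squared poverty gap index (FGT₂) = 0.09611.
Reduction = 0.25471 − 0.09611 = 0.159.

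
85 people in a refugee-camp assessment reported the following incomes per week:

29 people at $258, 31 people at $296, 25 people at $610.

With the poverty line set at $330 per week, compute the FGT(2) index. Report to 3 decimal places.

Poor units: 29×$258, 31×$296 (q = 60 of N = 85).
Relative gaps: (330−258)/330 = 0.2182 (×29); (330−296)/330 = 0.1030 (×31).
Squared: 0.0476 (×29); 0.0106 (×31).
Sum = 1.709568; P₂ = 1.709568 / 85 = 0.020.

0.020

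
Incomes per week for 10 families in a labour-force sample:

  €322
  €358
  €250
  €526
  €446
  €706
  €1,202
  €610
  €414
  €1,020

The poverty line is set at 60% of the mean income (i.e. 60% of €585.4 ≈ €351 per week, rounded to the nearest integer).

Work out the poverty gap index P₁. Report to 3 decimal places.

Poor units: €250, €322 (q = 2 of N = 10).
Relative gaps: (351−250)/351 = 0.2877; (351−322)/351 = 0.0826.
Sum of shortfalls = 0.370370; P₁ averages over all N: 0.370370 / 10 = 0.037.

0.037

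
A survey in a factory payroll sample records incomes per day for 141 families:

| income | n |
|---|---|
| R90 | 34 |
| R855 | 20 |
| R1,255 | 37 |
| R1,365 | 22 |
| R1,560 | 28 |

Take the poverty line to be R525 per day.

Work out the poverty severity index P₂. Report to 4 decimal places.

0.1655

Below z: 34×R90 (q = 34 of N = 141).
Shortfall ratios: (525−90)/525 = 0.8286 (×34).
Squared: 0.6865 (×34).
Sum = 23.342041; P₂ = 23.342041 / 141 = 0.1655.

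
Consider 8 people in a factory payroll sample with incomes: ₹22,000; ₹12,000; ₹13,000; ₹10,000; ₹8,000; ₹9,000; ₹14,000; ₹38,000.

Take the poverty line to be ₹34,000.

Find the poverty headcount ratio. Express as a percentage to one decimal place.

7 of the 8 people have income below ₹34,000.
H = 7/8 = 87.5%.

87.5%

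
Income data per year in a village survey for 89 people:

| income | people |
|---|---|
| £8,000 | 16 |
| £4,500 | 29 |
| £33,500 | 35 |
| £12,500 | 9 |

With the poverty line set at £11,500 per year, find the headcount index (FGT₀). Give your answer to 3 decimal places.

45 of the 89 people have income below £11,500.
H = 45/89 = 0.506.

0.506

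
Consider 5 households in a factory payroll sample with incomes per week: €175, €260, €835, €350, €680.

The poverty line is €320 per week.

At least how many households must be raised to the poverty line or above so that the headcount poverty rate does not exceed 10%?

Currently q = 2 of N = 5 are below the line (H = 0.400).
A headcount ratio of at most 10% allows at most ⌊0.10 × 5⌋ = 0 poor households.
So at least 2 − 0 = 2 must be lifted.

2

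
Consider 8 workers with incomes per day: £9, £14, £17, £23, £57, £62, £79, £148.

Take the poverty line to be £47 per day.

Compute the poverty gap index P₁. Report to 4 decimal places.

0.3324

Below z: £9, £14, £17, £23 (q = 4 of N = 8).
Relative gaps: (47−9)/47 = 0.8085; (47−14)/47 = 0.7021; (47−17)/47 = 0.6383; (47−23)/47 = 0.5106.
Sum of shortfalls = 2.659574; P₁ averages over all N: 2.659574 / 8 = 0.3324.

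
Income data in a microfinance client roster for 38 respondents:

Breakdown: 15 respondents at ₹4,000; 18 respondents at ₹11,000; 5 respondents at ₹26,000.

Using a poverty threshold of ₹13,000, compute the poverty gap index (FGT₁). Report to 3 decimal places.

Poor units: 15×₹4,000, 18×₹11,000 (q = 33 of N = 38).
Normalized shortfalls: (13000−4000)/13000 = 0.6923 (×15); (13000−11000)/13000 = 0.1538 (×18).
Sum of shortfalls = 13.153846; P₁ averages over all N: 13.153846 / 38 = 0.346.

0.346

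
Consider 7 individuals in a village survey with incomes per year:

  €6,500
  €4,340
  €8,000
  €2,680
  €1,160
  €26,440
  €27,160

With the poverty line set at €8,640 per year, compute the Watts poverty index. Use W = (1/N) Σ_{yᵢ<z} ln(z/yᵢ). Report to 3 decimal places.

Incomes under z: €1,160, €2,680, €4,340, €6,500, €8,000 (q = 5 of N = 7).
Log gaps: ln(8640/1160) = 2.0080; ln(8640/2680) = 1.1706; ln(8640/4340) = 0.6885; ln(8640/6500) = 0.2846; ln(8640/8000) = 0.0770.
W = 4.228658 / 7 = 0.604.

0.604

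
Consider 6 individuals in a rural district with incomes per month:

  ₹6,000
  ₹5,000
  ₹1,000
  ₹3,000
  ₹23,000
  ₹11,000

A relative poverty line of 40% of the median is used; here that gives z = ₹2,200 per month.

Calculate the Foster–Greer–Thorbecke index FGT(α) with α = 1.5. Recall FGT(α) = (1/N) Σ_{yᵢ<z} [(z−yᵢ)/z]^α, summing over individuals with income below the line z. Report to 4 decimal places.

0.0671

Below the line: ₹1,000 (q = 1 of N = 6).
Normalized shortfalls: (2200−1000)/2200 = 0.5455.
Raised to α = 1.5: 0.40284.
Sum = 0.402845; FGT(1.5) = 0.402845 / 6 = 0.0671.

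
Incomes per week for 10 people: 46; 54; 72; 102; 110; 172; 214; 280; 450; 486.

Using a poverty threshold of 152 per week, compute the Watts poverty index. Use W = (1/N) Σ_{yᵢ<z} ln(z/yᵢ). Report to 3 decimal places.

0.370

Below the line: 46, 54, 72, 102, 110 (q = 5 of N = 10).
Log shortfalls: ln(152/46) = 1.1952; ln(152/54) = 1.0349; ln(152/72) = 0.7472; ln(152/102) = 0.3989; ln(152/110) = 0.3234.
W = 3.699658 / 10 = 0.370.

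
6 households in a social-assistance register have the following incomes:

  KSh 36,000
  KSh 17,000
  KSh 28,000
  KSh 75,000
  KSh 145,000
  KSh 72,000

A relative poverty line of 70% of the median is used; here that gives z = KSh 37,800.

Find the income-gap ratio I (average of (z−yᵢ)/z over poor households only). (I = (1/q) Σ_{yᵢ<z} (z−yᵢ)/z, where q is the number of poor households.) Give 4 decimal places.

Below the line: KSh 17,000, KSh 28,000, KSh 36,000 (q = 3 of N = 6).
Relative gaps: 0.5503, 0.2593, 0.0476; sum = 0.857143.
I averages over the q = 3 poor units only: 0.857143 / 3 = 0.2857.

0.2857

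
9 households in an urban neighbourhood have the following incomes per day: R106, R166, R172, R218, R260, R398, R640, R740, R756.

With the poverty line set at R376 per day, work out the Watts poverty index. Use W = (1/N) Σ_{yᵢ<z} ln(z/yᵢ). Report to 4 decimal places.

Poor units: R106, R166, R172, R218, R260 (q = 5 of N = 9).
Log shortfalls: ln(376/106) = 1.2662; ln(376/166) = 0.8176; ln(376/172) = 0.7821; ln(376/218) = 0.5451; ln(376/260) = 0.3689.
W = 3.779848 / 9 = 0.4200.

0.4200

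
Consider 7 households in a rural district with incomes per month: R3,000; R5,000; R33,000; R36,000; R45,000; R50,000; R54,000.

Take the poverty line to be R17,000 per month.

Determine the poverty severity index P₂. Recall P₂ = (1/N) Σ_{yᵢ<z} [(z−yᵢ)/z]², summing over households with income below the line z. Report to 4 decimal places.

0.1681

Poor units: R3,000, R5,000 (q = 2 of N = 7).
Shortfall ratios: (17000−3000)/17000 = 0.8235; (17000−5000)/17000 = 0.7059.
Squared: 0.6782; 0.4983.
Sum = 1.176471; P₂ = 1.176471 / 7 = 0.1681.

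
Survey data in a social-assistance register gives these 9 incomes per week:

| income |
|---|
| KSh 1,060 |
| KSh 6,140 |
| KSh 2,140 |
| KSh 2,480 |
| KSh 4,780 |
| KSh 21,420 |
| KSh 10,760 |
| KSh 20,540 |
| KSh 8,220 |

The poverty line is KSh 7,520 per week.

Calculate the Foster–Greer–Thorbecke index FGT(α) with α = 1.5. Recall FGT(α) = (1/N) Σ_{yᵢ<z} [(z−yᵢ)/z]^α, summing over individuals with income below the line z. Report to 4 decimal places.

0.2498

Incomes under z: KSh 1,060, KSh 2,140, KSh 2,480, KSh 4,780, KSh 6,140 (q = 5 of N = 9).
Normalized shortfalls: (7520−1060)/7520 = 0.8590; (7520−2140)/7520 = 0.7154; (7520−2480)/7520 = 0.6702; (7520−4780)/7520 = 0.3644; (7520−6140)/7520 = 0.1835.
Raised to α = 1.5: 0.79620; 0.60513; 0.54868; 0.21994; 0.07861.
Sum = 2.248557; FGT(1.5) = 2.248557 / 9 = 0.2498.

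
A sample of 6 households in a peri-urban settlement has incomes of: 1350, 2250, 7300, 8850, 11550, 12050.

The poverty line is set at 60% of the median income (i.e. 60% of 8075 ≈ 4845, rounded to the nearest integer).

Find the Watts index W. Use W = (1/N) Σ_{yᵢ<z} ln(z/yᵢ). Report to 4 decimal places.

0.3408

Incomes under z: 1350, 2250 (q = 2 of N = 6).
ln(z/y) terms: ln(4845/1350) = 1.2778; ln(4845/2250) = 0.7670.
W = 2.044860 / 6 = 0.3408.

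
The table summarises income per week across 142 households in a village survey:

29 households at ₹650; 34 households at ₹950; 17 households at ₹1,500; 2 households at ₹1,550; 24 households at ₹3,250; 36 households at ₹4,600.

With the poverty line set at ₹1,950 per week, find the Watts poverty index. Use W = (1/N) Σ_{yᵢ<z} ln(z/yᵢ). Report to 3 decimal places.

0.431

Below the line: 29×₹650, 34×₹950, 17×₹1,500, 2×₹1,550 (q = 82 of N = 142).
Log shortfalls: ln(1950/650) = 1.0986 (×29); ln(1950/950) = 0.7191 (×34); ln(1950/1500) = 0.2624 (×17); ln(1950/1550) = 0.2296 (×2).
W = 61.229268 / 142 = 0.431.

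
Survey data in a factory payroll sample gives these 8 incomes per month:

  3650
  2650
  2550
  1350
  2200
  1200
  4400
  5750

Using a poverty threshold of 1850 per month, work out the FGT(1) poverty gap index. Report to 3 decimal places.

Incomes under z: 1200, 1350 (q = 2 of N = 8).
Shortfall ratios: (1850−1200)/1850 = 0.3514; (1850−1350)/1850 = 0.2703.
Sum of shortfalls = 0.621622; P₁ averages over all N: 0.621622 / 8 = 0.078.

0.078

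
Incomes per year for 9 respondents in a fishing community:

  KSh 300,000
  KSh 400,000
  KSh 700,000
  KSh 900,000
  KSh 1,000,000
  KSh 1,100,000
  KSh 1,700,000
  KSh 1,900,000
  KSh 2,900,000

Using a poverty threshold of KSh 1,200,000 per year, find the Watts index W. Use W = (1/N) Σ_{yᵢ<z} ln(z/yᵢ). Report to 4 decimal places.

0.3979

Below the line: KSh 300,000, KSh 400,000, KSh 700,000, KSh 900,000, KSh 1,000,000, KSh 1,100,000 (q = 6 of N = 9).
Log gaps: ln(1200000/300000) = 1.3863; ln(1200000/400000) = 1.0986; ln(1200000/700000) = 0.5390; ln(1200000/900000) = 0.2877; ln(1200000/1000000) = 0.1823; ln(1200000/1100000) = 0.0870.
W = 3.580918 / 9 = 0.3979.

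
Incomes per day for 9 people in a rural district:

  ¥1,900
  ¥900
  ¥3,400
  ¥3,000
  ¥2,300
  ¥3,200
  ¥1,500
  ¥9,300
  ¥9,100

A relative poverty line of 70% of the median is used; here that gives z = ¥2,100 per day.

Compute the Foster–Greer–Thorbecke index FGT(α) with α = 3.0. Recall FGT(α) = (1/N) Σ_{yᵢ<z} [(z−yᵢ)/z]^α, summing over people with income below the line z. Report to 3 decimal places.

Below the line: ¥900, ¥1,500, ¥1,900 (q = 3 of N = 9).
Relative gaps: (2100−900)/2100 = 0.5714; (2100−1500)/2100 = 0.2857; (2100−1900)/2100 = 0.0952.
Raised to α = 3.0: 0.18659; 0.02332; 0.00086.
Sum = 0.210776; FGT(3.0) = 0.210776 / 9 = 0.023.

0.023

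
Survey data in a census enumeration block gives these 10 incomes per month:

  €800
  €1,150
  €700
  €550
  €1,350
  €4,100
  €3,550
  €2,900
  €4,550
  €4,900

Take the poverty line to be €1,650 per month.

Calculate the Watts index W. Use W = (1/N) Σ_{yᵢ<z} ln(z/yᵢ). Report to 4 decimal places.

0.3242

Below z: €550, €700, €800, €1,150, €1,350 (q = 5 of N = 10).
ln(z/y) terms: ln(1650/550) = 1.0986; ln(1650/700) = 0.8575; ln(1650/800) = 0.7239; ln(1650/1150) = 0.3610; ln(1650/1350) = 0.2007.
W = 3.241665 / 10 = 0.3242.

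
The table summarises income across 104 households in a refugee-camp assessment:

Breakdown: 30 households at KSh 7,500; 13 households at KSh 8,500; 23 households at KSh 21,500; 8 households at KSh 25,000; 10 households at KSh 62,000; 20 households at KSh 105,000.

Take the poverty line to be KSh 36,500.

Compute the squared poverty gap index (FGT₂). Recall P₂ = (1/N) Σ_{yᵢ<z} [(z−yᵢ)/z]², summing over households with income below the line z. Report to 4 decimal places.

0.3006

Below the line: 30×KSh 7,500, 13×KSh 8,500, 23×KSh 21,500, 8×KSh 25,000 (q = 74 of N = 104).
Relative gaps: (36500−7500)/36500 = 0.7945 (×30); (36500−8500)/36500 = 0.7671 (×13); (36500−21500)/36500 = 0.4110 (×23); (36500−25000)/36500 = 0.3151 (×8).
Squared: 0.6313 (×30); 0.5885 (×13); 0.1689 (×23); 0.0993 (×8).
Sum = 31.266654; P₂ = 31.266654 / 104 = 0.3006.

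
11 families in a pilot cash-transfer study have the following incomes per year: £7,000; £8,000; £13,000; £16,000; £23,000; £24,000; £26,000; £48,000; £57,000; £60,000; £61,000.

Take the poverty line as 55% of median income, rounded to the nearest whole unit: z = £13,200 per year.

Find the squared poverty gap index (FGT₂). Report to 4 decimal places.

0.0342

Below the line: £7,000, £8,000, £13,000 (q = 3 of N = 11).
Gap ratios (z−y)/z: (13200−7000)/13200 = 0.4697; (13200−8000)/13200 = 0.3939; (13200−13000)/13200 = 0.0152.
Squared: 0.2206; 0.1552; 0.0002.
Sum = 0.376033; P₂ = 0.376033 / 11 = 0.0342.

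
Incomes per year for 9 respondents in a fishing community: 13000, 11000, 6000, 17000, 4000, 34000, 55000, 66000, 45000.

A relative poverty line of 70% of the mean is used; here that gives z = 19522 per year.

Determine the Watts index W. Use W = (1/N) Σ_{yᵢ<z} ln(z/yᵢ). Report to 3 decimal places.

0.432

Below the line: 4000, 6000, 11000, 13000, 17000 (q = 5 of N = 9).
Log shortfalls: ln(19522/4000) = 1.5852; ln(19522/6000) = 1.1798; ln(19522/11000) = 0.5736; ln(19522/13000) = 0.4066; ln(19522/17000) = 0.1383.
W = 3.883598 / 9 = 0.432.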